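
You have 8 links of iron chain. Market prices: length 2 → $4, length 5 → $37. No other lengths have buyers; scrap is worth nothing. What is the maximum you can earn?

Let f[k] be the best obtainable value from length k. For each k, try every first piece i and keep the best of price[i] + f[k−i].
f[1] = 0
f[2] = 4
f[3] = 4
f[4] = 8  (first piece 2, then f[2]=4)
f[5] = max(4+4, 37+0) = 37
f[6] = max(4+8, 37+0) = 37
f[7] = max(4+37, 37+4) = 41
f[8] = max(4+37, 37+4) = 41
One optimal cutting: pieces 5 + 2 with 1 link of scrap → $41.

41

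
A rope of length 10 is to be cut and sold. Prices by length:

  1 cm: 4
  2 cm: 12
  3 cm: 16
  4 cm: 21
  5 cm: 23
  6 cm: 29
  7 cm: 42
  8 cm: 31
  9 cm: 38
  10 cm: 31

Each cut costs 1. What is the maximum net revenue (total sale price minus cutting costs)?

Build net[k] bottom-up: net[k] = max over allowed piece i of (p[i] + net[k−i]) − 1 per cut.
net[1] = 4
net[2] = 12
net[3] = 16
net[4] = 23  (first piece 2, then net[2]=12)
net[5] = 27  (first piece 2, then net[3]=16)
net[6] = 34  (first piece 2, then net[4]=23)
net[7] = 42
net[8] = 45  (first piece 1, then net[7]=42)
net[9] = 53  (first piece 2, then net[7]=42)
net[10] = 57  (first piece 3, then net[7]=42)
One optimal plan: pieces 7 + 3 (1 cut) → 58 − 1 = 57.

57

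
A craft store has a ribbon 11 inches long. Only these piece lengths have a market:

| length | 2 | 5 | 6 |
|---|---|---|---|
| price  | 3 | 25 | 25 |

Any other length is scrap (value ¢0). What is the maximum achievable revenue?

50

Consider every possible first cut. r[k] is the best of p[i]+r[k−i] over all sellable i≤k.
r[1] = 0
r[2] = 3
r[3] = 3
r[4] = 6  (first piece 2, then r[2]=3)
r[5] = max(3+3, 25+0) = 25
r[6] = max(3+6, 25+0, 25+0) = 25
r[7] = max(3+25, 25+3, 25+0) = 28
r[8] = max(3+25, 25+3, 25+3) = 28
r[9] = max(3+28, 25+6, 25+3) = 31
r[10] = max(3+28, 25+25, 25+6) = 50
r[11] = max(3+31, 25+25, 25+25) = 50
One optimal cutting: pieces 5 + 5 with 1 inch of scrap → ¢50.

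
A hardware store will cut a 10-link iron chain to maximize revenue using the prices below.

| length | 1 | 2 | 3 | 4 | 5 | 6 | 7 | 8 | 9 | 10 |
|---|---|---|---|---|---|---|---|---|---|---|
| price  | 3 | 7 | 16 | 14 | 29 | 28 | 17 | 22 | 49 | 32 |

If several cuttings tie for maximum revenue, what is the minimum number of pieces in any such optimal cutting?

Let r[k] be the best obtainable value from length k. For each k, try every first piece i and keep the best of price[i] + r[k−i].
r[1] = 3
r[2] = max(3+3, 7+0) = 7
r[3] = max(3+7, 7+3, 16+0) = 16
r[4] = max(3+16, 7+7, 16+3, 14+0) = 19
r[5] = max(3+19, 7+16, 16+7, 14+3, 29+0) = 29
r[6] = max(3+29, 7+19, 16+16, 14+7, 29+3, 28+0) = 32
r[7] = max(3+32, 7+29, 16+19, …, 28+3, 17+0) = 36
r[8] = max(3+36, 7+32, 16+29, …, 17+3, 22+0) = 45
r[9] = max(3+45, 7+36, 16+32, …, 22+3, 49+0) = 49
r[10] = max(3+49, 7+45, 16+36, …, 49+3, 32+0) = 58
Maximum revenue is $58.
Now minimize piece count subject to staying optimal: for each k, pieces[k] = 1 + min over i with p[i]+r[k−i]=r[k] of pieces[k−i].
pieces[7] = 2
pieces[8] = 2
pieces[9] = 1
pieces[10] = 2

2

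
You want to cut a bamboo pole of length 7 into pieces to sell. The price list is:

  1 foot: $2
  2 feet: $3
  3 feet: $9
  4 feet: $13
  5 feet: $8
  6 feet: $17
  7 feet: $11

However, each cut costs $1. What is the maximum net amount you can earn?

Build v[k] bottom-up: v[k] = max over allowed piece i of (p[i] + v[k−i]) − 1 per cut.
v[1] = 2
v[2] = max(2+2-1, 3+0) = 3
v[3] = max(2+3-1, 3+2-1, 9+0) = 9
v[4] = max(2+9-1, 3+3-1, 9+2-1, 13+0) = 13
v[5] = max(2+13-1, 3+9-1, 9+3-1, 13+2-1, 8+0) = 14
v[6] = max(2+14-1, 3+13-1, 9+9-1, 13+3-1, 8+2-1, 17+0) = 17
v[7] = max(2+17-1, 3+14-1, 9+13-1, …, 17+2-1, 11+0) = 21
One optimal plan: pieces 4 + 3 (1 cut) → $22 − $1 = $21.

21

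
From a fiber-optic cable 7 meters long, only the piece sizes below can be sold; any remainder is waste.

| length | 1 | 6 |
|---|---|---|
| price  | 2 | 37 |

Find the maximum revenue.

Consider every possible first cut. f[k] is the best of p[i]+f[k−i] over all sellable i≤k.
f[1] = 2
f[2] = 4  (first piece 1, then f[1]=2)
f[3] = 6  (first piece 1, then f[2]=4)
f[4] = 8  (first piece 1, then f[3]=6)
f[5] = 10  (first piece 1, then f[4]=8)
f[6] = 37
f[7] = 39  (first piece 1, then f[6]=37)
One optimal cutting: 6 + 1 → $39.

39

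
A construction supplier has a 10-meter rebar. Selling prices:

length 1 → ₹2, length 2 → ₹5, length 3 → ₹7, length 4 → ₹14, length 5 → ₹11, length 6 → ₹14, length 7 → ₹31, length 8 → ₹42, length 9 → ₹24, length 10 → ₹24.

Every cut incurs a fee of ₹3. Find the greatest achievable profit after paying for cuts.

Build r[k] bottom-up: r[k] = max over allowed piece i of (p[i] + r[k−i]) − 3 per cut.
r[1] = 2
r[2] = max(2+2-3, 5+0) = 5
r[3] = max(2+5-3, 5+2-3, 7+0) = 7
r[4] = max(2+7-3, 5+5-3, 7+2-3, 14+0) = 14
r[5] = max(2+14-3, 5+7-3, 7+5-3, 14+2-3, 11+0) = 13
r[6] = max(2+13-3, 5+14-3, 7+7-3, 14+5-3, 11+2-3, 14+0) = 16
r[7] = max(2+16-3, 5+13-3, 7+14-3, …, 14+2-3, 31+0) = 31
r[8] = max(2+31-3, 5+16-3, 7+13-3, …, 31+2-3, 42+0) = 42
r[9] = max(2+42-3, 5+31-3, 7+16-3, …, 42+2-3, 24+0) = 41
r[10] = max(2+41-3, 5+42-3, 7+31-3, …, 24+2-3, 24+0) = 44
One optimal plan: pieces 8 + 2 (1 cut) → ₹47 − ₹3 = ₹44.

44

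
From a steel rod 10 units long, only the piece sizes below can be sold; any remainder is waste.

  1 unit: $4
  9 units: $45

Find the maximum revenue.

49

Consider every possible first cut. r[k] is the best of p[i]+r[k−i] over all sellable i≤k.
r[1] = 4
r[2] = 8  (first piece 1, then r[1]=4)
r[3] = 12  (first piece 1, then r[2]=8)
r[4] = 16  (first piece 1, then r[3]=12)
r[5] = 20  (first piece 1, then r[4]=16)
r[6] = 24  (first piece 1, then r[5]=20)
r[7] = 28  (first piece 1, then r[6]=24)
r[8] = 32  (first piece 1, then r[7]=28)
r[9] = max(4+32, 45+0) = 45
r[10] = max(4+45, 45+4) = 49
One optimal cutting: 9 + 1 → $49.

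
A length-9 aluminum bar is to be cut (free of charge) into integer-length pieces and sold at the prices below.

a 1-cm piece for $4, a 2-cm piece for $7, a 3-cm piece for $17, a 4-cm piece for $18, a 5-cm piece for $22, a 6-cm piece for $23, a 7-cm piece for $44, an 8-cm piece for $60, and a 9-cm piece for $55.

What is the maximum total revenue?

64

Build v[k] bottom-up: v[k] = max over allowed piece i of (p[i] + v[k−i]).
v[1] = 4
v[2] = max(4+4, 7+0) = 8
v[3] = max(4+8, 7+4, 17+0) = 17
v[4] = max(4+17, 7+8, 17+4, 18+0) = 21
v[5] = max(4+21, 7+17, 17+8, 18+4, 22+0) = 25
v[6] = max(4+25, 7+21, 17+17, 18+8, 22+4, 23+0) = 34
v[7] = max(4+34, 7+25, 17+21, …, 23+4, 44+0) = 44
v[8] = max(4+44, 7+34, 17+25, …, 44+4, 60+0) = 60
v[9] = max(4+60, 7+44, 17+34, …, 60+4, 55+0) = 64
One optimal cutting: 8 + 1 → $60 + $4 = $64.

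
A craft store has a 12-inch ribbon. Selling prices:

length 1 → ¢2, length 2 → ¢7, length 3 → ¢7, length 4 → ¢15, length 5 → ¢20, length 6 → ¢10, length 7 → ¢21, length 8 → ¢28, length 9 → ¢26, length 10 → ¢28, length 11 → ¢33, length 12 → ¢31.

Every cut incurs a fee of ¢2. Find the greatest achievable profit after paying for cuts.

43

Consider every possible first cut. net[k] is the best of p[i]+net[k−i] over all sellable i≤k, charging 2 whenever i<k.
net[1] = 2
net[2] = 7
net[3] = 7  (first piece 1, then net[2]=7)
net[4] = 15
net[5] = 20
net[6] = 20  (first piece 1, then net[5]=20)
net[7] = 25  (first piece 2, then net[5]=20)
net[8] = 28  (first piece 4, then net[4]=15)
net[9] = 33  (first piece 4, then net[5]=20)
net[10] = 38  (first piece 5, then net[5]=20)
net[11] = 38  (first piece 1, then net[10]=38)
net[12] = 43  (first piece 2, then net[10]=38)
One optimal plan: pieces 5 + 5 + 2 (2 cuts) → ¢47 − ¢4 = ¢43.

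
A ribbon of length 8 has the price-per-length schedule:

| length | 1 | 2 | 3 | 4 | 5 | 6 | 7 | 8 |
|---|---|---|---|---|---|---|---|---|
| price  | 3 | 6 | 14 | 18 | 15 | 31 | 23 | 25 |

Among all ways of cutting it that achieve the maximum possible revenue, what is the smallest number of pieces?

Let r[k] be the best obtainable value from length k. For each k, try every first piece i and keep the best of price[i] + r[k−i].
r[1] = 3
r[2] = 6  (first piece 1, then r[1]=3)
r[3] = 14
r[4] = 18
r[5] = 21  (first piece 1, then r[4]=18)
r[6] = 31
r[7] = 34  (first piece 1, then r[6]=31)
r[8] = 37  (first piece 1, then r[7]=34)
Maximum revenue is ¢37.
Now minimize piece count subject to staying optimal: for each k, pieces[k] = 1 + min over i with p[i]+r[k−i]=r[k] of pieces[k−i].
pieces[5] = 2
pieces[6] = 1
pieces[7] = 2
pieces[8] = 2

2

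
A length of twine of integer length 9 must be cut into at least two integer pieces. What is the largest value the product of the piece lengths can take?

Fill P[k] for k=2..9: at each k try every first piece i and multiply by the better of (k−i) uncut or P[k−i].
P[2] = 1×max(1,0) = 1×1 = 1
P[3] = max(1×2, 2×1) = 2
P[4] = max(1×3, 2×2, 3×1) = 4
P[5] = max(1×4, 2×3, 3×2, 4×1) = 6
P[6] = max(1×6, 2×4, 3×3, 4×2, 5×1) = 9
P[7] = max(1×9, 2×6, 3×4, 4×3, 5×2, 6×1) = 12
P[8] = max(1×12, 2×9, 3×6, …, 6×2, 7×1) = 18
P[9] = max(1×18, 2×12, 3×9, …, 7×2, 8×1) = 27
One optimal split: 3 + 3 + 3; product 3×3×3 = 27.

27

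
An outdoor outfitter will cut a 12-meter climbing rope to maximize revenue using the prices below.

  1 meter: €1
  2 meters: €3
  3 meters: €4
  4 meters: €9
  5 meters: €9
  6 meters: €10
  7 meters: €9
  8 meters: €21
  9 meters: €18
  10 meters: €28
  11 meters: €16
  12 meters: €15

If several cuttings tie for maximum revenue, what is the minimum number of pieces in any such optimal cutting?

2

Build r[k] bottom-up: r[k] = max over allowed piece i of (p[i] + r[k−i]).
r[1] = 1
r[2] = 3
r[3] = 4  (first piece 1, then r[2]=3)
r[4] = 9
r[5] = 10  (first piece 1, then r[4]=9)
r[6] = 12  (first piece 2, then r[4]=9)
r[7] = 13  (first piece 1, then r[6]=12)
r[8] = 21
r[9] = 22  (first piece 1, then r[8]=21)
r[10] = 28
r[11] = 29  (first piece 1, then r[10]=28)
r[12] = 31  (first piece 2, then r[10]=28)
Maximum revenue is €31.
Now minimize piece count subject to staying optimal: for each k, pieces[k] = 1 + min over i with p[i]+r[k−i]=r[k] of pieces[k−i].
pieces[9] = 2
pieces[10] = 1
pieces[11] = 2
pieces[12] = 2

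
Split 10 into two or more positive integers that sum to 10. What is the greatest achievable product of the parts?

Fill prod[k] for k=2..10: at each k try every first piece i and multiply by the better of (k−i) uncut or prod[k−i].
prod[2] = 1×max(1,0) = 1×1 = 1
prod[3] = 1×max(2,1) = 1×2 = 2
prod[4] = 2×max(2,1) = 2×2 = 4
prod[5] = 2×max(3,2) = 2×3 = 6
prod[6] = 3×max(3,2) = 3×3 = 9
prod[7] = 2×max(5,6) = 2×6 = 12
prod[8] = 2×max(6,9) = 2×9 = 18
prod[9] = 3×max(6,9) = 3×9 = 27
prod[10] = 2×max(8,18) = 2×18 = 36
One optimal split: 3 + 3 + 2 + 2; product 3×3×2×2 = 36.

36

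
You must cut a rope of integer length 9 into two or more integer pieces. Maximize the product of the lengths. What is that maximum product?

Define m[k] = max over 1≤i<k of i · max(k−i, m[k−i]); the inner max lets the remainder stay uncut if that's better.
m[2] = 1×max(1,0) = 1×1 = 1
m[3] = 1×max(2,1) = 1×2 = 2
m[4] = 2×max(2,1) = 2×2 = 4
m[5] = 2×max(3,2) = 2×3 = 6
m[6] = 3×max(3,2) = 3×3 = 9
m[7] = 2×max(5,6) = 2×6 = 12
m[8] = 2×max(6,9) = 2×9 = 18
m[9] = 3×max(6,9) = 3×9 = 27
One optimal split: 3 + 3 + 3; product 3×3×3 = 27.

27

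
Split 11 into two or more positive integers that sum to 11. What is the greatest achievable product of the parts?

54

Define m[k] = max over 1≤i<k of i · max(k−i, m[k−i]); the inner max lets the remainder stay uncut if that's better.
m[2] = 1*max(1,0) = 1*1 = 1
m[3] = max(1*2, 2*1) = 2
m[4] = max(1*3, 2*2, 3*1) = 4
m[5] = max(1*4, 2*3, 3*2, 4*1) = 6
m[6] = max(1*6, 2*4, 3*3, 4*2, 5*1) = 9
m[7] = max(1*9, 2*6, 3*4, 4*3, 5*2, 6*1) = 12
m[8] = max(1*12, 2*9, 3*6, …, 6*2, 7*1) = 18
m[9] = max(1*18, 2*12, 3*9, …, 7*2, 8*1) = 27
m[10] = max(1*27, 2*18, 3*12, …, 8*2, 9*1) = 36
m[11] = max(1*36, 2*27, 3*18, …, 9*2, 10*1) = 54
One optimal split: 3 + 3 + 3 + 2; product 3*3*3*2 = 54.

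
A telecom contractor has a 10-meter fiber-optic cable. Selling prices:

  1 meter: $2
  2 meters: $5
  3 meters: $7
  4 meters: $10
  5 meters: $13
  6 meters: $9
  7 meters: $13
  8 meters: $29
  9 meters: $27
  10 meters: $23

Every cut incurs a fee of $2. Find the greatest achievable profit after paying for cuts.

Build r[k] bottom-up: r[k] = max over allowed piece i of (p[i] + r[k−i]) − 2 per cut.
r[1] = 2
r[2] = 5
r[3] = 7
r[4] = 10
r[5] = 13
r[6] = 13  (first piece 1, then r[5]=13)
r[7] = 16  (first piece 2, then r[5]=13)
r[8] = 29
r[9] = 29  (first piece 1, then r[8]=29)
r[10] = 32  (first piece 2, then r[8]=29)
One optimal plan: pieces 8 + 2 (1 cut) → $34 − $2 = $32.

32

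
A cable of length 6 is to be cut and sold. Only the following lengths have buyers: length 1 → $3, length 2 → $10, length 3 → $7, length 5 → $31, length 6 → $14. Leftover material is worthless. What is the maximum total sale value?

34

Consider every possible first cut. best[k] is the best of p[i]+best[k−i] over all sellable i≤k.
best[1] = 3
best[2] = 10
best[3] = 13  (first piece 1, then best[2]=10)
best[4] = 20  (first piece 2, then best[2]=10)
best[5] = 31
best[6] = 34  (first piece 1, then best[5]=31)
One optimal cutting: 5 + 1 → $34.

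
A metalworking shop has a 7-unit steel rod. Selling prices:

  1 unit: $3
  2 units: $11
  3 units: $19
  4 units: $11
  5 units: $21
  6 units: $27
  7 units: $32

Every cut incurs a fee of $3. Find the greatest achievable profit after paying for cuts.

Let r[k] be the best obtainable value from length k. For each k, try every first piece i and keep the best of price[i] + r[k−i] minus the 3 cut fee when i<k.
r[1] = 3
r[2] = max(3+3-3, 11+0) = 11
r[3] = max(3+11-3, 11+3-3, 19+0) = 19
r[4] = max(3+19-3, 11+11-3, 19+3-3, 11+0) = 19
r[5] = max(3+19-3, 11+19-3, 19+11-3, 11+3-3, 21+0) = 27
r[6] = max(3+27-3, 11+19-3, 19+19-3, 11+11-3, 21+3-3, 27+0) = 35
r[7] = max(3+35-3, 11+27-3, 19+19-3, …, 27+3-3, 32+0) = 35
One optimal plan: pieces 3 + 3 + 1 (2 cuts) → $41 − $6 = $35.

35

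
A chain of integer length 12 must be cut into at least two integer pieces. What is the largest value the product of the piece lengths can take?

81

Let prod[k] be the best product for length k (with at least one cut). For each first piece i, the rest contributes max(k−i, prod[k−i]).
prod[2] = 1·max(1,0) = 1·1 = 1
prod[3] = max(1·2, 2·1) = 2
prod[4] = max(1·3, 2·2, 3·1) = 4
prod[5] = max(1·4, 2·3, 3·2, 4·1) = 6
prod[6] = max(1·6, 2·4, 3·3, 4·2, 5·1) = 9
prod[7] = max(1·9, 2·6, 3·4, 4·3, 5·2, 6·1) = 12
prod[8] = max(1·12, 2·9, 3·6, …, 6·2, 7·1) = 18
prod[9] = max(1·18, 2·12, 3·9, …, 7·2, 8·1) = 27
prod[10] = max(1·27, 2·18, 3·12, …, 8·2, 9·1) = 36
prod[11] = max(1·36, 2·27, 3·18, …, 9·2, 10·1) = 54
prod[12] = max(1·54, 2·36, 3·27, …, 10·2, 11·1) = 81
One optimal split: 3 + 3 + 3 + 3; product 3·3·3·3 = 81.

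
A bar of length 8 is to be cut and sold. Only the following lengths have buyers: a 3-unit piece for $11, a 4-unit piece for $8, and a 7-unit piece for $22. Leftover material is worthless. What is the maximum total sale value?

22

Consider every possible first cut. r[k] is the best of p[i]+r[k−i] over all sellable i≤k.
r[1] = 0
r[2] = 0
r[3] = 11
r[4] = 11
r[5] = 11
r[6] = 22  (first piece 3, then r[3]=11)
r[7] = 22
r[8] = 22
One optimal cutting: pieces 3 + 3 with 2 units of scrap → $22.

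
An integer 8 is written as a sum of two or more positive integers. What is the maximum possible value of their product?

18

Define g[k] = max over 1≤i<k of i · max(k−i, g[k−i]); the inner max lets the remainder stay uncut if that's better.
g[2] = 1·max(1,0) = 1·1 = 1
g[3] = 1·max(2,1) = 1·2 = 2
g[4] = 2·max(2,1) = 2·2 = 4
g[5] = 2·max(3,2) = 2·3 = 6
g[6] = 3·max(3,2) = 3·3 = 9
g[7] = 2·max(5,6) = 2·6 = 12
g[8] = 2·max(6,9) = 2·9 = 18
One optimal split: 3 + 3 + 2; product 3·3·2 = 18.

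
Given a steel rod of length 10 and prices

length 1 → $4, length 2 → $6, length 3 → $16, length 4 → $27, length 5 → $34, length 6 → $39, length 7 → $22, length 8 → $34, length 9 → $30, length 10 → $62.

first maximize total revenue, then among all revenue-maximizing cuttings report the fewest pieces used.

Consider every possible first cut. r[k] is the best of p[i]+r[k−i] over all sellable i≤k.
r[1] = 4
r[2] = max(4+4, 6+0) = 8
r[3] = max(4+8, 6+4, 16+0) = 16
r[4] = max(4+16, 6+8, 16+4, 27+0) = 27
r[5] = max(4+27, 6+16, 16+8, 27+4, 34+0) = 34
r[6] = max(4+34, 6+27, 16+16, 27+8, 34+4, 39+0) = 39
r[7] = max(4+39, 6+34, 16+27, …, 39+4, 22+0) = 43
r[8] = max(4+43, 6+39, 16+34, …, 22+4, 34+0) = 54
r[9] = max(4+54, 6+43, 16+39, …, 34+4, 30+0) = 61
r[10] = max(4+61, 6+54, 16+43, …, 30+4, 62+0) = 68
Maximum revenue is $68.
Now minimize piece count subject to staying optimal: for each k, pieces[k] = 1 + min over i with p[i]+r[k−i]=r[k] of pieces[k−i].
pieces[7] = 2
pieces[8] = 2
pieces[9] = 2
pieces[10] = 2

2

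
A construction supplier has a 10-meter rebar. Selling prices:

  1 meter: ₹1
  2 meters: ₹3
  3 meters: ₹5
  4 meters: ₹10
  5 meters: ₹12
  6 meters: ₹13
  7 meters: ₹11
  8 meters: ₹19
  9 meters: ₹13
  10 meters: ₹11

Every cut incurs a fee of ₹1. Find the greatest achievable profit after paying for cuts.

23

Build v[k] bottom-up: v[k] = max over allowed piece i of (p[i] + v[k−i]) − 1 per cut.
v[1] = 1
v[2] = max(1+1-1, 3+0) = 3
v[3] = max(1+3-1, 3+1-1, 5+0) = 5
v[4] = max(1+5-1, 3+3-1, 5+1-1, 10+0) = 10
v[5] = max(1+10-1, 3+5-1, 5+3-1, 10+1-1, 12+0) = 12
v[6] = max(1+12-1, 3+10-1, 5+5-1, 10+3-1, 12+1-1, 13+0) = 13
v[7] = max(1+13-1, 3+12-1, 5+10-1, …, 13+1-1, 11+0) = 14
v[8] = max(1+14-1, 3+13-1, 5+12-1, …, 11+1-1, 19+0) = 19
v[9] = max(1+19-1, 3+14-1, 5+13-1, …, 19+1-1, 13+0) = 21
v[10] = max(1+21-1, 3+19-1, 5+14-1, …, 13+1-1, 11+0) = 23
One optimal plan: pieces 5 + 5 (1 cut) → ₹24 − ₹1 = ₹23.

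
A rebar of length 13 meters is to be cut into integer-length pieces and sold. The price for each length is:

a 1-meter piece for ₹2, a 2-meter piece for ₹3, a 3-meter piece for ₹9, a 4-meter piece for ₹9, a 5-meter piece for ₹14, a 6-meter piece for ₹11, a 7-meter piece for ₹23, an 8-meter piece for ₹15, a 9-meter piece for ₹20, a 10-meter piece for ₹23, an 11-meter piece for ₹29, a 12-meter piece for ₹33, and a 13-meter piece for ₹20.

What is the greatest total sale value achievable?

41

Let R[k] be the best obtainable value from length k. For each k, try every first piece i and keep the best of price[i] + R[k−i].
R[1] = 2
R[2] = 4  (first piece 1, then R[1]=2)
R[3] = 9
R[4] = 11  (first piece 1, then R[3]=9)
R[5] = 14
R[6] = 18  (first piece 3, then R[3]=9)
R[7] = 23
R[8] = 25  (first piece 1, then R[7]=23)
R[9] = 27  (first piece 1, then R[8]=25)
R[10] = 32  (first piece 3, then R[7]=23)
R[11] = 34  (first piece 1, then R[10]=32)
R[12] = 37  (first piece 5, then R[7]=23)
R[13] = 41  (first piece 3, then R[10]=32)
One optimal cutting: 7 + 3 + 3 → ₹23 + ₹9 + ₹9 = ₹41.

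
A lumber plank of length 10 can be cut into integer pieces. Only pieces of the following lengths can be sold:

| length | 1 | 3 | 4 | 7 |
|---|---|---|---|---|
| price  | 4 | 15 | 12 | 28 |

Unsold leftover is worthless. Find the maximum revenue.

49

Consider every possible first cut. r[k] is the best of p[i]+r[k−i] over all sellable i≤k.
r[1] = 4
r[2] = 8  (first piece 1, then r[1]=4)
r[3] = max(4+8, 15+0) = 15
r[4] = max(4+15, 15+4, 12+0) = 19
r[5] = max(4+19, 15+8, 12+4) = 23
r[6] = max(4+23, 15+15, 12+8) = 30
r[7] = max(4+30, 15+19, 12+15, 28+0) = 34
r[8] = max(4+34, 15+23, 12+19, 28+4) = 38
r[9] = max(4+38, 15+30, 12+23, 28+8) = 45
r[10] = max(4+45, 15+34, 12+30, 28+15) = 49
One optimal cutting: 3 + 3 + 3 + 1 → $49.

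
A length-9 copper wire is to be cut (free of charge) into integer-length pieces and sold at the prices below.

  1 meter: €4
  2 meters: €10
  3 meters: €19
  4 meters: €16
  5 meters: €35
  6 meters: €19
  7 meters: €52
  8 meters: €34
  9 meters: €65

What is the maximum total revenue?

65

Consider every possible first cut. v[k] is the best of p[i]+v[k−i] over all sellable i≤k.
v[1] = 4
v[2] = 10
v[3] = 19
v[4] = 23  (first piece 1, then v[3]=19)
v[5] = 35
v[6] = 39  (first piece 1, then v[5]=35)
v[7] = 52
v[8] = 56  (first piece 1, then v[7]=52)
v[9] = 65
Best is to sell the whole 9-meter piece uncut for €65.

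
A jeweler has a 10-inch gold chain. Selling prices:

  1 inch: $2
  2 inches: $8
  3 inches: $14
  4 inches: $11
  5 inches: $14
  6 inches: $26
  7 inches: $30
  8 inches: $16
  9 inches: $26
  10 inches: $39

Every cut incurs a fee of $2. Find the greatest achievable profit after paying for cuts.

Build v[k] bottom-up: v[k] = max over allowed piece i of (p[i] + v[k−i]) − 2 per cut.
v[1] = 2
v[2] = max(2+2-2, 8+0) = 8
v[3] = max(2+8-2, 8+2-2, 14+0) = 14
v[4] = max(2+14-2, 8+8-2, 14+2-2, 11+0) = 14
v[5] = max(2+14-2, 8+14-2, 14+8-2, 11+2-2, 14+0) = 20
v[6] = max(2+20-2, 8+14-2, 14+14-2, 11+8-2, 14+2-2, 26+0) = 26
v[7] = max(2+26-2, 8+20-2, 14+14-2, …, 26+2-2, 30+0) = 30
v[8] = max(2+30-2, 8+26-2, 14+20-2, …, 30+2-2, 16+0) = 32
v[9] = max(2+32-2, 8+30-2, 14+26-2, …, 16+2-2, 26+0) = 38
v[10] = max(2+38-2, 8+32-2, 14+30-2, …, 26+2-2, 39+0) = 42
One optimal plan: pieces 7 + 3 (1 cut) → $44 − $2 = $42.

42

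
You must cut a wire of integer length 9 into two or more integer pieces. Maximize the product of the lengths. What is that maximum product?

Fill g[k] for k=2..9: at each k try every first piece i and multiply by the better of (k−i) uncut or g[k−i].
g[2] = 1·max(1,0) = 1·1 = 1
g[3] = 1·max(2,1) = 1·2 = 2
g[4] = 2·max(2,1) = 2·2 = 4
g[5] = 2·max(3,2) = 2·3 = 6
g[6] = 3·max(3,2) = 3·3 = 9
g[7] = 2·max(5,6) = 2·6 = 12
g[8] = 2·max(6,9) = 2·9 = 18
g[9] = 3·max(6,9) = 3·9 = 27
One optimal split: 3 + 3 + 3; product 3·3·3 = 27.

27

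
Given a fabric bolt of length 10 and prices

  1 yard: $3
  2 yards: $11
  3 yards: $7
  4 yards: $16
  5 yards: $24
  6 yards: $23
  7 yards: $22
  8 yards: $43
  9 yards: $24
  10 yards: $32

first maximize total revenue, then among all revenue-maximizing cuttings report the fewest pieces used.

Build r[k] bottom-up: r[k] = max over allowed piece i of (p[i] + r[k−i]).
r[1] = 3
r[2] = max(3+3, 11+0) = 11
r[3] = max(3+11, 11+3, 7+0) = 14
r[4] = max(3+14, 11+11, 7+3, 16+0) = 22
r[5] = max(3+22, 11+14, 7+11, 16+3, 24+0) = 25
r[6] = max(3+25, 11+22, 7+14, 16+11, 24+3, 23+0) = 33
r[7] = max(3+33, 11+25, 7+22, …, 23+3, 22+0) = 36
r[8] = max(3+36, 11+33, 7+25, …, 22+3, 43+0) = 44
r[9] = max(3+44, 11+36, 7+33, …, 43+3, 24+0) = 47
r[10] = max(3+47, 11+44, 7+36, …, 24+3, 32+0) = 55
Maximum revenue is $55.
Now minimize piece count subject to staying optimal: for each k, pieces[k] = 1 + min over i with p[i]+r[k−i]=r[k] of pieces[k−i].
pieces[7] = 4
pieces[8] = 4
pieces[9] = 5
pieces[10] = 5

5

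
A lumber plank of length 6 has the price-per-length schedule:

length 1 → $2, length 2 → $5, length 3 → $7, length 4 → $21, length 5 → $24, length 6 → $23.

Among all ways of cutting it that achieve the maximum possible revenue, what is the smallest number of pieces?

Let r[k] be the best obtainable value from length k. For each k, try every first piece i and keep the best of price[i] + r[k−i].
r[1] = 2
r[2] = max(2+2, 5+0) = 5
r[3] = max(2+5, 5+2, 7+0) = 7
r[4] = max(2+7, 5+5, 7+2, 21+0) = 21
r[5] = max(2+21, 5+7, 7+5, 21+2, 24+0) = 24
r[6] = max(2+24, 5+21, 7+7, 21+5, 24+2, 23+0) = 26
Maximum revenue is $26.
Now minimize piece count subject to staying optimal: for each k, pieces[k] = 1 + min over i with p[i]+r[k−i]=r[k] of pieces[k−i].
pieces[3] = 1
pieces[4] = 1
pieces[5] = 1
pieces[6] = 2

2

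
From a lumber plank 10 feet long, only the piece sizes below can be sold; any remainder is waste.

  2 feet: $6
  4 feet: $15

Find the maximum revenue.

Build best[k] bottom-up: best[k] = max over allowed piece i of (p[i] + best[k−i]).
best[1] = 0
best[2] = 6
best[3] = 6
best[4] = max(6+6, 15+0) = 15
best[5] = max(6+6, 15+0) = 15
best[6] = max(6+15, 15+6) = 21
best[7] = max(6+15, 15+6) = 21
best[8] = max(6+21, 15+15) = 30
best[9] = max(6+21, 15+15) = 30
best[10] = max(6+30, 15+21) = 36
One optimal cutting: 4 + 4 + 2 → $36.

36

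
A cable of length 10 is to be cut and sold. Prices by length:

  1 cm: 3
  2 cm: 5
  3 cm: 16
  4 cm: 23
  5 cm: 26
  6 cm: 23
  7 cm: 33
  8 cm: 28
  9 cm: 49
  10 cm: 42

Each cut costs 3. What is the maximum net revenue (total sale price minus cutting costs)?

Let v[k] be the best obtainable value from length k. For each k, try every first piece i and keep the best of price[i] + v[k−i] minus the 3 cut fee when i<k.
v[1] = 3
v[2] = 5
v[3] = 16
v[4] = 23
v[5] = 26
v[6] = 29  (first piece 3, then v[3]=16)
v[7] = 36  (first piece 3, then v[4]=23)
v[8] = 43  (first piece 4, then v[4]=23)
v[9] = 49
v[10] = 49  (first piece 1, then v[9]=49)
One optimal plan: pieces 9 + 1 (1 cut) → 52 − 3 = 49.

49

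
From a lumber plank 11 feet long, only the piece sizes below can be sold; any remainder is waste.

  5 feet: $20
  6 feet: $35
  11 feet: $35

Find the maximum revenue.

Consider every possible first cut. f[k] is the best of p[i]+f[k−i] over all sellable i≤k.
f[1] = 0
f[2] = 0
f[3] = 0
f[4] = 0
f[5] = 20
f[6] = 35
f[7] = 35
f[8] = 35
f[9] = 35
f[10] = 40  (first piece 5, then f[5]=20)
f[11] = 55  (first piece 5, then f[6]=35)
One optimal cutting: 6 + 5 → $55.

55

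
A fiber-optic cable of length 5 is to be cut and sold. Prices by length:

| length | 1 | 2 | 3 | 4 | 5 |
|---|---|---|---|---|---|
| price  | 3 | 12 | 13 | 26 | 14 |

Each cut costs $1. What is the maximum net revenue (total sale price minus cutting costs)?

28

Consider every possible first cut. net[k] is the best of p[i]+net[k−i] over all sellable i≤k, charging 1 whenever i<k.
net[1] = 3
net[2] = max(3+3-1, 12+0) = 12
net[3] = max(3+12-1, 12+3-1, 13+0) = 14
net[4] = max(3+14-1, 12+12-1, 13+3-1, 26+0) = 26
net[5] = max(3+26-1, 12+14-1, 13+12-1, 26+3-1, 14+0) = 28
One optimal plan: pieces 4 + 1 (1 cut) → $29 − $1 = $28.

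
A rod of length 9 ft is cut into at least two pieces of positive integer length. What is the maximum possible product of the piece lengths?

Define g[k] = max over 1≤i<k of i · max(k−i, g[k−i]); the inner max lets the remainder stay uncut if that's better.
Small cases: g[2]=1.
g[3] = max(1*2, 2*1) = 2
g[4] = max(1*3, 2*2, 3*1) = 4
g[5] = max(1*4, 2*3, 3*2, 4*1) = 6
g[6] = max(1*6, 2*4, 3*3, 4*2, 5*1) = 9
g[7] = max(1*9, 2*6, 3*4, 4*3, 5*2, 6*1) = 12
g[8] = max(1*12, 2*9, 3*6, …, 6*2, 7*1) = 18
g[9] = max(1*18, 2*12, 3*9, …, 7*2, 8*1) = 27
One optimal split: 3 + 3 + 3; product 3*3*3 = 27.

27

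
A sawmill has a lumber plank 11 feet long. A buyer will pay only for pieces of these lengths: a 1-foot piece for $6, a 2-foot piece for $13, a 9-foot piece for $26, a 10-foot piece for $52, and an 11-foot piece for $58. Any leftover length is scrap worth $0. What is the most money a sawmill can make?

71

Consider every possible first cut. best[k] is the best of p[i]+best[k−i] over all sellable i≤k.
best[1] = 6
best[2] = 13
best[3] = 19  (first piece 1, then best[2]=13)
best[4] = 26  (first piece 2, then best[2]=13)
best[5] = 32  (first piece 1, then best[4]=26)
best[6] = 39  (first piece 2, then best[4]=26)
best[7] = 45  (first piece 1, then best[6]=39)
best[8] = 52  (first piece 2, then best[6]=39)
best[9] = 58  (first piece 1, then best[8]=52)
best[10] = 65  (first piece 2, then best[8]=52)
best[11] = 71  (first piece 1, then best[10]=65)
One optimal cutting: 2 + 2 + 2 + 2 + 2 + 1 → $71.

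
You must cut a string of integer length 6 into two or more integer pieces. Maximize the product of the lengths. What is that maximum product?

Let m[k] be the best product for length k (with at least one cut). For each first piece i, the rest contributes max(k−i, m[k−i]).
m[2] = 1*max(1,0) = 1*1 = 1
m[3] = 1*max(2,1) = 1*2 = 2
m[4] = 2*max(2,1) = 2*2 = 4
m[5] = 2*max(3,2) = 2*3 = 6
m[6] = 3*max(3,2) = 3*3 = 9
One optimal split: 3 + 3; product 3*3 = 9.

9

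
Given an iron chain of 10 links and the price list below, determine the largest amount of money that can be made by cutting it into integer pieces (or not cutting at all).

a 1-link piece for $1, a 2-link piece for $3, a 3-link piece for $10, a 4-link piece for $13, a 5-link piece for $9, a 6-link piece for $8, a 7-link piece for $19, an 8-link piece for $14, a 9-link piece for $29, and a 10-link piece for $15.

33

Build R[k] bottom-up: R[k] = max over allowed piece i of (p[i] + R[k−i]).
R[1] = 1
R[2] = max(1+1, 3+0) = 3
R[3] = max(1+3, 3+1, 10+0) = 10
R[4] = max(1+10, 3+3, 10+1, 13+0) = 13
R[5] = max(1+13, 3+10, 10+3, 13+1, 9+0) = 14
R[6] = max(1+14, 3+13, 10+10, 13+3, 9+1, 8+0) = 20
R[7] = max(1+20, 3+14, 10+13, …, 8+1, 19+0) = 23
R[8] = max(1+23, 3+20, 10+14, …, 19+1, 14+0) = 26
R[9] = max(1+26, 3+23, 10+20, …, 14+1, 29+0) = 30
R[10] = max(1+30, 3+26, 10+23, …, 29+1, 15+0) = 33
One optimal cutting: 4 + 3 + 3 → $13 + $10 + $10 = $33.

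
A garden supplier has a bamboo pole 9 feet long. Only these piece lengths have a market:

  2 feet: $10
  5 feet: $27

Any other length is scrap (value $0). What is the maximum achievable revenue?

Consider every possible first cut. f[k] is the best of p[i]+f[k−i] over all sellable i≤k.
f[1] = 0
f[2] = 10
f[3] = 10
f[4] = 20  (first piece 2, then f[2]=10)
f[5] = max(10+10, 27+0) = 27
f[6] = max(10+20, 27+0) = 30
f[7] = max(10+27, 27+10) = 37
f[8] = max(10+30, 27+10) = 40
f[9] = max(10+37, 27+20) = 47
One optimal cutting: 5 + 2 + 2 → $47.

47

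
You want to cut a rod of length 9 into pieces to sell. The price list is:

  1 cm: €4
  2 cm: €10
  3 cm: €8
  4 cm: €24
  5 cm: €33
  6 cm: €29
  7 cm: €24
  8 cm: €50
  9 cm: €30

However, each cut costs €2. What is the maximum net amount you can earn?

Let net[k] be the best obtainable value from length k. For each k, try every first piece i and keep the best of price[i] + net[k−i] minus the 2 cut fee when i<k.
net[1] = 4
net[2] = 10
net[3] = 12  (first piece 1, then net[2]=10)
net[4] = 24
net[5] = 33
net[6] = 35  (first piece 1, then net[5]=33)
net[7] = 41  (first piece 2, then net[5]=33)
net[8] = 50
net[9] = 55  (first piece 4, then net[5]=33)
One optimal plan: pieces 5 + 4 (1 cut) → €57 − €2 = €55.

55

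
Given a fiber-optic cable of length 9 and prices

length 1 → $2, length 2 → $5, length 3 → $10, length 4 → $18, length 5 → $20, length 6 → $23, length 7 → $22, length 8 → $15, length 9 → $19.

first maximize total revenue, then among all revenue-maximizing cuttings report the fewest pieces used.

Let r[k] be the best obtainable value from length k. For each k, try every first piece i and keep the best of price[i] + r[k−i].
r[1] = 2
r[2] = max(2+2, 5+0) = 5
r[3] = max(2+5, 5+2, 10+0) = 10
r[4] = max(2+10, 5+5, 10+2, 18+0) = 18
r[5] = max(2+18, 5+10, 10+5, 18+2, 20+0) = 20
r[6] = max(2+20, 5+18, 10+10, 18+5, 20+2, 23+0) = 23
r[7] = max(2+23, 5+20, 10+18, …, 23+2, 22+0) = 28
r[8] = max(2+28, 5+23, 10+20, …, 22+2, 15+0) = 36
r[9] = max(2+36, 5+28, 10+23, …, 15+2, 19+0) = 38
Maximum revenue is $38.
Now minimize piece count subject to staying optimal: for each k, pieces[k] = 1 + min over i with p[i]+r[k−i]=r[k] of pieces[k−i].
pieces[6] = 1
pieces[7] = 2
pieces[8] = 2
pieces[9] = 2

2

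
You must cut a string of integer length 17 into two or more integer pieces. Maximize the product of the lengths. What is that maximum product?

486

Define P[k] = max over 1≤i<k of i · max(k−i, P[k−i]); the inner max lets the remainder stay uncut if that's better.
P[2] = 1*max(1,0) = 1*1 = 1
P[3] = max(1*2, 2*1) = 2
P[4] = max(1*3, 2*2, 3*1) = 4
P[5] = max(1*4, 2*3, 3*2, 4*1) = 6
P[6] = max(1*6, 2*4, 3*3, 4*2, 5*1) = 9
P[7] = max(1*9, 2*6, 3*4, 4*3, 5*2, 6*1) = 12
P[8] = max(1*12, 2*9, 3*6, …, 6*2, 7*1) = 18
P[9] = max(1*18, 2*12, 3*9, …, 7*2, 8*1) = 27
P[10] = max(1*27, 2*18, 3*12, …, 8*2, 9*1) = 36
P[11] = max(1*36, 2*27, 3*18, …, 9*2, 10*1) = 54
P[12] = max(1*54, 2*36, 3*27, …, 10*2, 11*1) = 81
P[13] = max(1*81, 2*54, 3*36, …, 11*2, 12*1) = 108
P[14] = max(1*108, 2*81, 3*54, …, 12*2, 13*1) = 162
P[15] = max(1*162, 2*108, 3*81, …, 13*2, 14*1) = 243
P[16] = max(1*243, 2*162, 3*108, …, 14*2, 15*1) = 324
P[17] = max(1*324, 2*243, 3*162, …, 15*2, 16*1) = 486
One optimal split: 3 + 3 + 3 + 3 + 3 + 2; product 3*3*3*3*3*2 = 486.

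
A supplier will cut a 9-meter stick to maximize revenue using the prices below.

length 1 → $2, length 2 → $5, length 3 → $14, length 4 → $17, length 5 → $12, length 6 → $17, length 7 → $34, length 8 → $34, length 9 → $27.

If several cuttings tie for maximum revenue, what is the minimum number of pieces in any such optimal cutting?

3

Consider every possible first cut. r[k] is the best of p[i]+r[k−i] over all sellable i≤k.
r[1] = 2
r[2] = 5
r[3] = 14
r[4] = 17
r[5] = 19  (first piece 1, then r[4]=17)
r[6] = 28  (first piece 3, then r[3]=14)
r[7] = 34
r[8] = 36  (first piece 1, then r[7]=34)
r[9] = 42  (first piece 3, then r[6]=28)
Maximum revenue is $42.
Now minimize piece count subject to staying optimal: for each k, pieces[k] = 1 + min over i with p[i]+r[k−i]=r[k] of pieces[k−i].
pieces[6] = 2
pieces[7] = 1
pieces[8] = 2
pieces[9] = 3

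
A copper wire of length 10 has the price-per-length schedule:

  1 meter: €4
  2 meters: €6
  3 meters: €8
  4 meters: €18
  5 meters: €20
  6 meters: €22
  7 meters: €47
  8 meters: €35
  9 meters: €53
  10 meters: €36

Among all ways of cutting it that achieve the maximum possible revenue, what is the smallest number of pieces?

Let r[k] be the best obtainable value from length k. For each k, try every first piece i and keep the best of price[i] + r[k−i].
r[1] = 4
r[2] = max(4+4, 6+0) = 8
r[3] = max(4+8, 6+4, 8+0) = 12
r[4] = max(4+12, 6+8, 8+4, 18+0) = 18
r[5] = max(4+18, 6+12, 8+8, 18+4, 20+0) = 22
r[6] = max(4+22, 6+18, 8+12, 18+8, 20+4, 22+0) = 26
r[7] = max(4+26, 6+22, 8+18, …, 22+4, 47+0) = 47
r[8] = max(4+47, 6+26, 8+22, …, 47+4, 35+0) = 51
r[9] = max(4+51, 6+47, 8+26, …, 35+4, 53+0) = 55
r[10] = max(4+55, 6+51, 8+47, …, 53+4, 36+0) = 59
Maximum revenue is €59.
Now minimize piece count subject to staying optimal: for each k, pieces[k] = 1 + min over i with p[i]+r[k−i]=r[k] of pieces[k−i].
pieces[7] = 1
pieces[8] = 2
pieces[9] = 3
pieces[10] = 4

4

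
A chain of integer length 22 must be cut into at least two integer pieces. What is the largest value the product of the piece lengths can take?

Fill m[k] for k=2..22: at each k try every first piece i and multiply by the better of (k−i) uncut or m[k−i].
m[2] = 1·max(1,0) = 1·1 = 1
m[3] = max(1·2, 2·1) = 2
m[4] = max(1·3, 2·2, 3·1) = 4
m[5] = max(1·4, 2·3, 3·2, 4·1) = 6
m[6] = max(1·6, 2·4, 3·3, 4·2, 5·1) = 9
m[7] = max(1·9, 2·6, 3·4, 4·3, 5·2, 6·1) = 12
m[8] = max(1·12, 2·9, 3·6, …, 6·2, 7·1) = 18
m[9] = max(1·18, 2·12, 3·9, …, 7·2, 8·1) = 27
m[10] = max(1·27, 2·18, 3·12, …, 8·2, 9·1) = 36
m[11] = max(1·36, 2·27, 3·18, …, 9·2, 10·1) = 54
m[12] = max(1·54, 2·36, 3·27, …, 10·2, 11·1) = 81
m[13] = max(1·81, 2·54, 3·36, …, 11·2, 12·1) = 108
m[14] = max(1·108, 2·81, 3·54, …, 12·2, 13·1) = 162
m[15] = max(1·162, 2·108, 3·81, …, 13·2, 14·1) = 243
m[16] = max(1·243, 2·162, 3·108, …, 14·2, 15·1) = 324
m[17] = max(1·324, 2·243, 3·162, …, 15·2, 16·1) = 486
m[18] = max(1·486, 2·324, 3·243, …, 16·2, 17·1) = 729
m[19] = max(1·729, 2·486, 3·324, …, 17·2, 18·1) = 972
m[20] = max(1·972, 2·729, 3·486, …, 18·2, 19·1) = 1458
m[21] = max(1·1458, 2·972, 3·729, …, 19·2, 20·1) = 2187
m[22] = max(1·2187, 2·1458, 3·972, …, 20·2, 21·1) = 2916
One optimal split: 3 + 3 + 3 + 3 + 3 + 3 + 2 + 2; product 3·3·3·3·3·3·2·2 = 2916.

2916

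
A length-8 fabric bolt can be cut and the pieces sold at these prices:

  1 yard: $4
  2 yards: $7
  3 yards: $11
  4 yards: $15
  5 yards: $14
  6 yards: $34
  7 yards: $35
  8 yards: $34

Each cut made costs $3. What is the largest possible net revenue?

38

Let net[k] be the best obtainable value from length k. For each k, try every first piece i and keep the best of price[i] + net[k−i] minus the 3 cut fee when i<k.
net[1] = 4
net[2] = max(4+4-3, 7+0) = 7
net[3] = max(4+7-3, 7+4-3, 11+0) = 11
net[4] = max(4+11-3, 7+7-3, 11+4-3, 15+0) = 15
net[5] = max(4+15-3, 7+11-3, 11+7-3, 15+4-3, 14+0) = 16
net[6] = max(4+16-3, 7+15-3, 11+11-3, 15+7-3, 14+4-3, 34+0) = 34
net[7] = max(4+34-3, 7+16-3, 11+15-3, …, 34+4-3, 35+0) = 35
net[8] = max(4+35-3, 7+34-3, 11+16-3, …, 35+4-3, 34+0) = 38
One optimal plan: pieces 6 + 2 (1 cut) → $41 − $3 = $38.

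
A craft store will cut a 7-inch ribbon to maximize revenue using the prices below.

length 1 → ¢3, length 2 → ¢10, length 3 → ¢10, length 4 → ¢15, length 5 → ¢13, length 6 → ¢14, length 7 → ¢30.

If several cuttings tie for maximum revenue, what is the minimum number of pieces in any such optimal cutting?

Let r[k] be the best obtainable value from length k. For each k, try every first piece i and keep the best of price[i] + r[k−i].
r[1] = 3
r[2] = max(3+3, 10+0) = 10
r[3] = max(3+10, 10+3, 10+0) = 13
r[4] = max(3+13, 10+10, 10+3, 15+0) = 20
r[5] = max(3+20, 10+13, 10+10, 15+3, 13+0) = 23
r[6] = max(3+23, 10+20, 10+13, 15+10, 13+3, 14+0) = 30
r[7] = max(3+30, 10+23, 10+20, …, 14+3, 30+0) = 33
Maximum revenue is ¢33.
Now minimize piece count subject to staying optimal: for each k, pieces[k] = 1 + min over i with p[i]+r[k−i]=r[k] of pieces[k−i].
pieces[4] = 2
pieces[5] = 3
pieces[6] = 3
pieces[7] = 4

4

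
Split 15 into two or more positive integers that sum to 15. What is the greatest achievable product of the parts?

Let P[k] be the best product for length k (with at least one cut). For each first piece i, the rest contributes max(k−i, P[k−i]).
P[2] = 1×max(1,0) = 1×1 = 1
P[3] = 1×max(2,1) = 1×2 = 2
P[4] = 2×max(2,1) = 2×2 = 4
P[5] = 2×max(3,2) = 2×3 = 6
P[6] = 3×max(3,2) = 3×3 = 9
P[7] = 2×max(5,6) = 2×6 = 12
P[8] = 2×max(6,9) = 2×9 = 18
P[9] = 3×max(6,9) = 3×9 = 27
P[10] = 2×max(8,18) = 2×18 = 36
P[11] = 2×max(9,27) = 2×27 = 54
P[12] = 3×max(9,27) = 3×27 = 81
P[13] = 2×max(11,54) = 2×54 = 108
P[14] = 2×max(12,81) = 2×81 = 162
P[15] = 3×max(12,81) = 3×81 = 243
One optimal split: 3 + 3 + 3 + 3 + 3; product 3×3×3×3×3 = 243.

243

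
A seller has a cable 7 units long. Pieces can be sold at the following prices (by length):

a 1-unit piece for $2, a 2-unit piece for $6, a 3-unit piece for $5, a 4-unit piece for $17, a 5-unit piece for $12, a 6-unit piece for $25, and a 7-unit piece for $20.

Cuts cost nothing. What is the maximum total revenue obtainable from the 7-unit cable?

27

Let best[k] be the best obtainable value from length k. For each k, try every first piece i and keep the best of price[i] + best[k−i].
best[1] = 2
best[2] = max(2+2, 6+0) = 6
best[3] = max(2+6, 6+2, 5+0) = 8
best[4] = max(2+8, 6+6, 5+2, 17+0) = 17
best[5] = max(2+17, 6+8, 5+6, 17+2, 12+0) = 19
best[6] = max(2+19, 6+17, 5+8, 17+6, 12+2, 25+0) = 25
best[7] = max(2+25, 6+19, 5+17, …, 25+2, 20+0) = 27
One optimal cutting: 6 + 1 → $25 + $2 = $27.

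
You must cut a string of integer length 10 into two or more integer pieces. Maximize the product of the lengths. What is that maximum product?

Define m[k] = max over 1≤i<k of i · max(k−i, m[k−i]); the inner max lets the remainder stay uncut if that's better.
m[2] = 1×max(1,0) = 1×1 = 1
m[3] = max(1×2, 2×1) = 2
m[4] = max(1×3, 2×2, 3×1) = 4
m[5] = max(1×4, 2×3, 3×2, 4×1) = 6
m[6] = max(1×6, 2×4, 3×3, 4×2, 5×1) = 9
m[7] = max(1×9, 2×6, 3×4, 4×3, 5×2, 6×1) = 12
m[8] = max(1×12, 2×9, 3×6, …, 6×2, 7×1) = 18
m[9] = max(1×18, 2×12, 3×9, …, 7×2, 8×1) = 27
m[10] = max(1×27, 2×18, 3×12, …, 8×2, 9×1) = 36
One optimal split: 3 + 3 + 2 + 2; product 3×3×2×2 = 36.

36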